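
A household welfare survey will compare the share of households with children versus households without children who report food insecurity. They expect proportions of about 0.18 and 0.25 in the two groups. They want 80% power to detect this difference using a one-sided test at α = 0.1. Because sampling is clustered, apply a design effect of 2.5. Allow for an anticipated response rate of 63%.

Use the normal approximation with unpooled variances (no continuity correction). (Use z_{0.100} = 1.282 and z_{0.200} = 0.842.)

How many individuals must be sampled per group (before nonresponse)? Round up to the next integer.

n = 1225 per group

n = (z_α + z_β)² · [p₁(1−p₁) + p₂(1−p₂)] / (p₁ − p₂)²
  = (1.282 + 0.842)² · (0.18·0.82 + 0.25·0.75) / (-0.07)²
  = (2.124)² · (0.1476 + 0.1875) / 0.0049
  = 4.5114 · 0.3351 / 0.0049
  = 308.52
Design effect: 2.5 × 308.52 = 771.31.
Adjust for 63% response: 771.31 / 0.63 = 1224.30.
Round up → n = 1225 per group.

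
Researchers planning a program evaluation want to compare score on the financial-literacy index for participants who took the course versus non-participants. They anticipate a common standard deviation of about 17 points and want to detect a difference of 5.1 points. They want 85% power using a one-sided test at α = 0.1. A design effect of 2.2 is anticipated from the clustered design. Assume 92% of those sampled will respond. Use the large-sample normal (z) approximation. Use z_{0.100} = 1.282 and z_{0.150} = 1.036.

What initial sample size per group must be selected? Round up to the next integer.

n = 286 per group

n = (z_α + z_β)² · (σ₁² + σ₂²) / δ²
  = (1.282 + 1.036)² · (2·17² = 578) / 5.1²
  = 5.3731 · 578 / 26.01
  = 119.40
Design effect: 2.2 × 119.40 = 262.69.
Adjust for 92% response: 262.69 / 0.92 = 285.53.
Round up → n = 286 per group.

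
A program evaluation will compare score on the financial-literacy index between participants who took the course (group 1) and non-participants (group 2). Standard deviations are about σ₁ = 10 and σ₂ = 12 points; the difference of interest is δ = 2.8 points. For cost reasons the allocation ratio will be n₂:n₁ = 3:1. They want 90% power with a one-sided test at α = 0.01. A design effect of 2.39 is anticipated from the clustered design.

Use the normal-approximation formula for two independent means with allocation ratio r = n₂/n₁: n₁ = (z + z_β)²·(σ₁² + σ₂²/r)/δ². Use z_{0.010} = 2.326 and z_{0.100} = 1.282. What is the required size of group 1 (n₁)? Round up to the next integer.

n₁ = (z_α + z_β)² · (σ₁² + σ₂²/r) / δ²
   = (2.326 + 1.282)² · (10² + 12²/3) / 2.8²
   = 13.0177 · (100 + 48) / 7.84
   = 13.0177 · 148 / 7.84
   = 245.74
Design effect: 2.39 × 245.74 = 587.32.
Round up → n₁ = 588; n₂ = r·n₁ = 3 × 588 = 1764.

n₁ = 588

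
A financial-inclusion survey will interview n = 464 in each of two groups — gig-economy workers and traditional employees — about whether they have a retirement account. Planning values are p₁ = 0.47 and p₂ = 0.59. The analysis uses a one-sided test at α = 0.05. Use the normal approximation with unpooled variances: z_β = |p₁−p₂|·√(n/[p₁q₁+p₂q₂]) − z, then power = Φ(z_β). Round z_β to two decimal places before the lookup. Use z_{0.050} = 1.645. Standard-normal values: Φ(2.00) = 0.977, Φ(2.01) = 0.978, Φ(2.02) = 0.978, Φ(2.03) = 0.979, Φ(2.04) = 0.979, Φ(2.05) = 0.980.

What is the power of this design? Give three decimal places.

Power ≈ 0.979

z_β = |p₁−p₂|·√(n/[p₁q₁+p₂q₂]) − z_α
    = 0.12 · √(464/0.4910) − 1.645
    = 0.12 · 30.7410 − 1.645
    = 3.6889 − 1.645 = 2.0439 → 2.04
Power = Φ(2.04) = 0.979.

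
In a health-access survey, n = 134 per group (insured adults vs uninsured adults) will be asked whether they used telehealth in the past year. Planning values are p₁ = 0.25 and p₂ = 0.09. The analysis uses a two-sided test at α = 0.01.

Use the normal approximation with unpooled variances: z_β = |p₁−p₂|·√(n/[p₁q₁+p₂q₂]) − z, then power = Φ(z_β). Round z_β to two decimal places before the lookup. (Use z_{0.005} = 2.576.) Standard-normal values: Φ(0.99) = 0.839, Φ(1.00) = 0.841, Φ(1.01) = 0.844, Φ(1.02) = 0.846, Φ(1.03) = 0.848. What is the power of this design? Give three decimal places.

Power ≈ 0.839

z_β = |p₁−p₂|·√(n/[p₁q₁+p₂q₂]) − z_{α/2}
    = 0.16 · √(134/0.2694) − 2.576
    = 0.16 · 22.3025 − 2.576
    = 3.5684 − 2.576 = 0.9924 → 0.99
Power = Φ(0.99) = 0.839.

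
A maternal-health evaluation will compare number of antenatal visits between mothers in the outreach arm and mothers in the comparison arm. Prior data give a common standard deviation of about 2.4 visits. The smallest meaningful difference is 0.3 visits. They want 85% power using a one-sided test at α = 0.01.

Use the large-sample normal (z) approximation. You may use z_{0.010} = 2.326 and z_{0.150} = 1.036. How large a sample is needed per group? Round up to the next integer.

n = (z_α + z_β)² · (σ₁² + σ₂²) / δ²
  = (2.326 + 1.036)² · (2·2.4² = 11.52) / 0.3²
  = 11.3030 · 11.52 / 0.09
  = 1446.79
Round up → n = 1447 per group.

n = 1447 per group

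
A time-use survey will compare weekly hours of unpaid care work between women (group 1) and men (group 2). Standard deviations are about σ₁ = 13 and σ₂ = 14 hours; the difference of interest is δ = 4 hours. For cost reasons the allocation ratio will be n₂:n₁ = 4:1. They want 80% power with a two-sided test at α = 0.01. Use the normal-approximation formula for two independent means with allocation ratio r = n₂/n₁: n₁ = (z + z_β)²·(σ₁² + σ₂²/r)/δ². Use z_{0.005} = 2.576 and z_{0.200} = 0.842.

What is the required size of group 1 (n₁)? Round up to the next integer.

n₁ = 160

n₁ = (z_{α/2} + z_β)² · (σ₁² + σ₂²/r) / δ²
   = (2.576 + 0.842)² · (13² + 14²/4) / 4²
   = 11.6827 · (169 + 49) / 16
   = 11.6827 · 218 / 16
   = 159.18
Round up → n₁ = 160; n₂ = r·n₁ = 4 × 160 = 640.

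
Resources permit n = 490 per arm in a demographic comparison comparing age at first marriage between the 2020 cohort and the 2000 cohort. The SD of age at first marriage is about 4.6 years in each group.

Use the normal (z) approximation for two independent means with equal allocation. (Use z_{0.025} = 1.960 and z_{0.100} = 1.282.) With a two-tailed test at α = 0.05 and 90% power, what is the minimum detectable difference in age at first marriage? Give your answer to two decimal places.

Minimum detectable difference ≈ 0.95 years

δ = (z_{α/2} + z_β) · √((σ₁²+σ₂²)/n)
  = (1.960 + 1.282) · √(42.32/490)
  = 3.242 · √0.08637
  = 3.242 · 0.2939
  = 0.9528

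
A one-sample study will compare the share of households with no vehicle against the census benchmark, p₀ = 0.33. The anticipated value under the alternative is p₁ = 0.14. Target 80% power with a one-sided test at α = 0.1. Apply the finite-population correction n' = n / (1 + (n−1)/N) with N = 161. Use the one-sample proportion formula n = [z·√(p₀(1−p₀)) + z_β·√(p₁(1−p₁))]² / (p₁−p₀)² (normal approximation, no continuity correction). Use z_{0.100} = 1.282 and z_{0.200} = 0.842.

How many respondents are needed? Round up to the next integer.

n = [z_α·√(p₀q₀) + z_β·√(p₁q₁)]² / (p₁ − p₀)²
  = [1.282·√(0.33·0.67) + 0.842·√(0.14·0.86)]² / (-0.19)²
  = [1.282·0.4702 + 0.842·0.3470]² / 0.0361
  = [0.8950]² / 0.0361
  = 22.19
Finite-population correction (N = 161): 22.19 / (1 + (22.19 − 1)/161) = 19.61.
Round up → n = 20.

n = 20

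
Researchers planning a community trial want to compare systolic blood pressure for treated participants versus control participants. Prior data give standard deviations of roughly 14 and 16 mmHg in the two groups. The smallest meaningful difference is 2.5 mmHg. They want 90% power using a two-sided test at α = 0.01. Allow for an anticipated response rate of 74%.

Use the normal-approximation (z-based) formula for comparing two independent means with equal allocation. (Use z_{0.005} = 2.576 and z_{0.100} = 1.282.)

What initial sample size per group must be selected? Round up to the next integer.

n = 1455 per group

n = (z_{α/2} + z_β)² · (σ₁² + σ₂²) / δ²
  = (2.576 + 1.282)² · (14² + 16² = 452) / 2.5²
  = 14.8842 · 452 / 6.25
  = 1076.42
Adjust for 74% response: 1076.42 / 0.74 = 1454.63.
Round up → n = 1455 per group.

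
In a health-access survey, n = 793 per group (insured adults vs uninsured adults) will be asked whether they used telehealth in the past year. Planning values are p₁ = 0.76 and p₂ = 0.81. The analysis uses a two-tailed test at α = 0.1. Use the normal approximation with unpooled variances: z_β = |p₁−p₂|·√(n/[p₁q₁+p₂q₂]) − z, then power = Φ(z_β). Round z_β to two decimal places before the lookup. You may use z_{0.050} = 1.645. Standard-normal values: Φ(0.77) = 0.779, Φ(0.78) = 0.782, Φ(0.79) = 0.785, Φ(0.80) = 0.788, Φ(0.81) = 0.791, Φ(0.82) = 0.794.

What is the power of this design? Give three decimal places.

z_β = |p₁−p₂|·√(n/[p₁q₁+p₂q₂]) − z_{α/2}
    = 0.05 · √(793/0.3363) − 1.645
    = 0.05 · 48.5594 − 1.645
    = 2.4280 − 1.645 = 0.7830 → 0.78
Power = Φ(0.78) = 0.782.

Power ≈ 0.782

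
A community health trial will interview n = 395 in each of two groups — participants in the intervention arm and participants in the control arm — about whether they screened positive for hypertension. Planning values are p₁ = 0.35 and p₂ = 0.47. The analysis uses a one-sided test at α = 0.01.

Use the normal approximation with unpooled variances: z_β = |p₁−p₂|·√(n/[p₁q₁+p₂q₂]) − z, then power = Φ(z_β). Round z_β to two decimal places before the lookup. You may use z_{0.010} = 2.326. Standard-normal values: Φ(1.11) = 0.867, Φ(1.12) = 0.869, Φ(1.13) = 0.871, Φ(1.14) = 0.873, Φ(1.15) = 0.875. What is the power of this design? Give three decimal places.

z_β = |p₁−p₂|·√(n/[p₁q₁+p₂q₂]) − z_α
    = 0.12 · √(395/0.4766) − 2.326
    = 0.12 · 28.7887 − 2.326
    = 3.4546 − 2.326 = 1.1286 → 1.13
Power = Φ(1.13) = 0.871.

Power ≈ 0.871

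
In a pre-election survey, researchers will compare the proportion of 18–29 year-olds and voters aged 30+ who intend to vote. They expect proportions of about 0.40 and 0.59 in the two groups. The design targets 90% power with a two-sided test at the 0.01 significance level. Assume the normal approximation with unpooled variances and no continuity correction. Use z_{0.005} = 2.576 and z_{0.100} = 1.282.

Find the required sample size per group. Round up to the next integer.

n = (z_{α/2} + z_β)² · [p₁(1−p₁) + p₂(1−p₂)] / (p₁ − p₂)²
  = (2.576 + 1.282)² · (0.40·0.60 + 0.59·0.41) / (-0.19)²
  = (3.858)² · (0.2400 + 0.2419) / 0.0361
  = 14.8842 · 0.4819 / 0.0361
  = 198.69
Round up → n = 199 per group.

n = 199 per group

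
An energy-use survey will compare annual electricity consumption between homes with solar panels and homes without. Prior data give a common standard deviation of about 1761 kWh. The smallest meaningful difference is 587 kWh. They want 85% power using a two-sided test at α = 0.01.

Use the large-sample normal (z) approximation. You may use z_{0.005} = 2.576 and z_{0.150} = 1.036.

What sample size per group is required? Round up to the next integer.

n = 235 per group

n = (z_{α/2} + z_β)² · (σ₁² + σ₂²) / δ²
  = (2.576 + 1.036)² · (2·1761² = 6202242) / 587²
  = 13.0465 · 6202242 / 344569
  = 234.84
Round up → n = 235 per group.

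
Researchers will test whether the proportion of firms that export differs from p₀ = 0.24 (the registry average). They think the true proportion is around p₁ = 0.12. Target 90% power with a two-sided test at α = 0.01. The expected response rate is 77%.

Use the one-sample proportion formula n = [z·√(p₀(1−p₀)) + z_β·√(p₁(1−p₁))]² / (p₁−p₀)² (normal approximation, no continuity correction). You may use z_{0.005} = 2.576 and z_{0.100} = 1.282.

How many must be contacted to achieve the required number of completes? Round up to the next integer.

n = [z_{α/2}·√(p₀q₀) + z_β·√(p₁q₁)]² / (p₁ − p₀)²
  = [2.576·√(0.24·0.76) + 1.282·√(0.12·0.88)]² / (-0.12)²
  = [2.576·0.4271 + 1.282·0.3250]² / 0.0144
  = [1.5168]² / 0.0144
  = 159.76
Adjust for 77% response: 159.76 / 0.77 = 207.48.
Round up → n = 208.

n = 208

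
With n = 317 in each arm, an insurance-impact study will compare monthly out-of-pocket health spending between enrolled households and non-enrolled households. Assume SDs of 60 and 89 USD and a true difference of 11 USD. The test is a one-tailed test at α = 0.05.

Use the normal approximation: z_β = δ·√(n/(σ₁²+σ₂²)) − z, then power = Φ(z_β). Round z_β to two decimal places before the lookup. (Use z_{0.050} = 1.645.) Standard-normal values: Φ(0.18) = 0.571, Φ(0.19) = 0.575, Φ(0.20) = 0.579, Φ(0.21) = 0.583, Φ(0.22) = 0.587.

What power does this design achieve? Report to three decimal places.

Power ≈ 0.571

z_β = δ·√(n/(σ₁²+σ₂²)) − z_α
    = 11 · √(317/11521) − 1.645
    = 11 · 0.16588 − 1.645
    = 1.8246 − 1.645 = 0.1796 → 0.18
Power = Φ(0.18) = 0.571.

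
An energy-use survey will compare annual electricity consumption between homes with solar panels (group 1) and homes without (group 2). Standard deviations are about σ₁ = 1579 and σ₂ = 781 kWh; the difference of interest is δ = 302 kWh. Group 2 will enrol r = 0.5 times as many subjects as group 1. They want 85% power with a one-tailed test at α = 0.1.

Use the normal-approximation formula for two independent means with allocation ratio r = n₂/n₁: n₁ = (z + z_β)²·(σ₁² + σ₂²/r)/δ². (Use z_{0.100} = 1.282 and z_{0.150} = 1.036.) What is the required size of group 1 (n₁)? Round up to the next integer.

n₁ = 219

n₁ = (z_α + z_β)² · (σ₁² + σ₂²/r) / δ²
   = (1.282 + 1.036)² · (1579² + 781²/0.5) / 302²
   = 5.3731 · (2493241 + 1219922) / 91204
   = 5.3731 · 3713163 / 91204
   = 218.75
Round up → n₁ = 219; n₂ = r·n₁ = 0.5 × 219 = 110.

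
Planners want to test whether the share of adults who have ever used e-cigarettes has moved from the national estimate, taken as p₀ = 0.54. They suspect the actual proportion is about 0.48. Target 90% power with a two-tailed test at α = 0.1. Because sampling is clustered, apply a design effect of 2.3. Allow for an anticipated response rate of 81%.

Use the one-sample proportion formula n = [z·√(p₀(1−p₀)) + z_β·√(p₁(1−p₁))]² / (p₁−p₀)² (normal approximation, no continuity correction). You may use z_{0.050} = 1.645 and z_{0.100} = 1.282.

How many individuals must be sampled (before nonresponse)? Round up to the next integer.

n = 1683

n = [z_{α/2}·√(p₀q₀) + z_β·√(p₁q₁)]² / (p₁ − p₀)²
  = [1.645·√(0.54·0.46) + 1.282·√(0.48·0.52)]² / (-0.06)²
  = [1.645·0.4984 + 1.282·0.4996]² / 0.0036
  = [1.4604]² / 0.0036
  = 592.40
Design effect: 2.3 × 592.40 = 1362.51.
Adjust for 81% response: 1362.51 / 0.81 = 1682.11.
Round up → n = 1683.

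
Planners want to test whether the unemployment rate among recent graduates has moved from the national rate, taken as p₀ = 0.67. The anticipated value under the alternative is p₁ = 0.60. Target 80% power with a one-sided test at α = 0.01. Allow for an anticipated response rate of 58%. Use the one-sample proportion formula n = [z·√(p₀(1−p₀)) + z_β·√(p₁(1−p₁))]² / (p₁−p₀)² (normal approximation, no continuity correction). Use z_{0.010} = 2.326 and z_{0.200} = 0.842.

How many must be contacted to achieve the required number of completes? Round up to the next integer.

n = [z_α·√(p₀q₀) + z_β·√(p₁q₁)]² / (p₁ − p₀)²
  = [2.326·√(0.67·0.33) + 0.842·√(0.60·0.40)]² / (-0.07)²
  = [2.326·0.4702 + 0.842·0.4899]² / 0.0049
  = [1.5062]² / 0.0049
  = 462.99
Adjust for 58% response: 462.99 / 0.58 = 798.26.
Round up → n = 799.

n = 799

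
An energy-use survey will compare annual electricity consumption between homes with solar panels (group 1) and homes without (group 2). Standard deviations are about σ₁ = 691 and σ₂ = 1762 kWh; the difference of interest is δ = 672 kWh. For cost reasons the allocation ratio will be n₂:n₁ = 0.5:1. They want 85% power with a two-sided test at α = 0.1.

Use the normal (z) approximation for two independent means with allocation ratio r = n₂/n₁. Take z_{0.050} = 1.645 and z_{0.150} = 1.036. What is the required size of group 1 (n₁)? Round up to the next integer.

n₁ = (z_{α/2} + z_β)² · (σ₁² + σ₂²/r) / δ²
   = (1.645 + 1.036)² · (691² + 1762²/0.5) / 672²
   = 7.1878 · (477481 + 6209288) / 451584
   = 7.1878 · 6686769 / 451584
   = 106.43
Round up → n₁ = 107; n₂ = r·n₁ = 0.5 × 107 = 54.

n₁ = 107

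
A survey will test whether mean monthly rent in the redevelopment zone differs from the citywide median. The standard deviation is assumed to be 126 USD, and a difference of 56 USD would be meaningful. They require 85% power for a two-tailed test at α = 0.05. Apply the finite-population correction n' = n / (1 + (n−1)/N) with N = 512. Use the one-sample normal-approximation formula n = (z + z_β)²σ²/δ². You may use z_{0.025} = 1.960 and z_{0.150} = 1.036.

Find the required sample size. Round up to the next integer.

n = 42

n = (z_{α/2} + z_β)² · σ² / δ²
  = (1.960 + 1.036)² · 126² / 56²
  = 8.9760 · 15876 / 3136
  = 45.44
Finite-population correction (N = 512): 45.44 / (1 + (45.44 − 1)/512) = 41.81.
Round up → n = 42.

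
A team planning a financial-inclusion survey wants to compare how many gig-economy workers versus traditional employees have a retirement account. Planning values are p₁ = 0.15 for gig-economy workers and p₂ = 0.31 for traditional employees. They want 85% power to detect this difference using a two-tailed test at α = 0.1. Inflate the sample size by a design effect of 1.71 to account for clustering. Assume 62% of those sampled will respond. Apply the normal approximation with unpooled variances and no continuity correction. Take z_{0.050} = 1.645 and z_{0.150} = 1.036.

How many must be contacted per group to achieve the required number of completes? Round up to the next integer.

n = (z_{α/2} + z_β)² · [p₁(1−p₁) + p₂(1−p₂)] / (p₁ − p₂)²
  = (1.645 + 1.036)² · (0.15·0.85 + 0.31·0.69) / (-0.16)²
  = (2.681)² · (0.1275 + 0.2139) / 0.0256
  = 7.1878 · 0.3414 / 0.0256
  = 95.86
Design effect: 1.71 × 95.86 = 163.91.
Adjust for 62% response: 163.91 / 0.62 = 264.38.
Round up → n = 265 per group.

n = 265 per group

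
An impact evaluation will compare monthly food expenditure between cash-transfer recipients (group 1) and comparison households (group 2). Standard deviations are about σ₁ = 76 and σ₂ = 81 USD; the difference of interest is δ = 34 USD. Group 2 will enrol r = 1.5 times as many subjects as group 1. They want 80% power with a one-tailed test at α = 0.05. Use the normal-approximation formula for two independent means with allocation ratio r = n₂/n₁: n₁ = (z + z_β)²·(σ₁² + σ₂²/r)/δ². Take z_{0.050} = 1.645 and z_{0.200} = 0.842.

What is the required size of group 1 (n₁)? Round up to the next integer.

n₁ = (z_α + z_β)² · (σ₁² + σ₂²/r) / δ²
   = (1.645 + 0.842)² · (76² + 81²/1.5) / 34²
   = 6.1852 · (5776 + 4374) / 1156
   = 6.1852 · 10150 / 1156
   = 54.31
Round up → n₁ = 55; n₂ = r·n₁ = 1.5 × 55 = 83.

n₁ = 55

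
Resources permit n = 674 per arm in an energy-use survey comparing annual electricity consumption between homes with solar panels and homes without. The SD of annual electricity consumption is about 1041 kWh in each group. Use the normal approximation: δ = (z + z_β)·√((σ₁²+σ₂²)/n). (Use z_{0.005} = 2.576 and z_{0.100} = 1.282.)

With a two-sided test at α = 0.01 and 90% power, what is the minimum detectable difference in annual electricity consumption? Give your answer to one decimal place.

δ = (z_{α/2} + z_β) · √((σ₁²+σ₂²)/n)
  = (2.576 + 1.282) · √(2167362/674)
  = 3.858 · √3215.7
  = 3.858 · 56.7069
  = 218.7752

Minimum detectable difference ≈ 218.8 kWh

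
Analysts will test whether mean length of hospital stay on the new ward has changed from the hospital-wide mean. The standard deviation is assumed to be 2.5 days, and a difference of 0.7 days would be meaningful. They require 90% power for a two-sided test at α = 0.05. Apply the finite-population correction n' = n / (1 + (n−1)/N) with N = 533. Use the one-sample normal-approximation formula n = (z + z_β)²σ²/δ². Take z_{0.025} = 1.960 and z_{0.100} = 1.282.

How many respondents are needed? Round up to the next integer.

n = (z_{α/2} + z_β)² · σ² / δ²
  = (1.960 + 1.282)² · 2.5² / 0.7²
  = 10.5106 · 6.25 / 0.49
  = 134.06
Finite-population correction (N = 533): 134.06 / (1 + (134.06 − 1)/533) = 107.28.
Round up → n = 108.

n = 108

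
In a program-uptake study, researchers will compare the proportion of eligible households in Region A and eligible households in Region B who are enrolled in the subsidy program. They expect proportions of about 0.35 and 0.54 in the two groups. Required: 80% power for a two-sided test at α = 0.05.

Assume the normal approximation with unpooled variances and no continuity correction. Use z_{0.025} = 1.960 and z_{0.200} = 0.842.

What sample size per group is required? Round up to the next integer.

n = 104 per group

n = (z_{α/2} + z_β)² · [p₁(1−p₁) + p₂(1−p₂)] / (p₁ − p₂)²
  = (1.960 + 0.842)² · (0.35·0.65 + 0.54·0.46) / (-0.19)²
  = (2.802)² · (0.2275 + 0.2484) / 0.0361
  = 7.8512 · 0.4759 / 0.0361
  = 103.50
Round up → n = 104 per group.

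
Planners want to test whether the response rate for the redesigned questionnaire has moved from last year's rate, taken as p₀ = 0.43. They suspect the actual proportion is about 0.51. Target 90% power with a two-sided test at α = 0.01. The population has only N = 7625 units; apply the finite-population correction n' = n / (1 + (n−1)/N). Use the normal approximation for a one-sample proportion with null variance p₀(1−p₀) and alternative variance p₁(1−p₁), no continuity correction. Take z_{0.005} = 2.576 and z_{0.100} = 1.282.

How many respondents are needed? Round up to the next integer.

n = 534

n = [z_{α/2}·√(p₀q₀) + z_β·√(p₁q₁)]² / (p₁ − p₀)²
  = [2.576·√(0.43·0.57) + 1.282·√(0.51·0.49)]² / (0.08)²
  = [2.576·0.4951 + 1.282·0.4999]² / 0.0064
  = [1.9162]² / 0.0064
  = 573.71
Finite-population correction (N = 7625): 573.71 / (1 + (573.71 − 1)/7625) = 533.63.
Round up → n = 534.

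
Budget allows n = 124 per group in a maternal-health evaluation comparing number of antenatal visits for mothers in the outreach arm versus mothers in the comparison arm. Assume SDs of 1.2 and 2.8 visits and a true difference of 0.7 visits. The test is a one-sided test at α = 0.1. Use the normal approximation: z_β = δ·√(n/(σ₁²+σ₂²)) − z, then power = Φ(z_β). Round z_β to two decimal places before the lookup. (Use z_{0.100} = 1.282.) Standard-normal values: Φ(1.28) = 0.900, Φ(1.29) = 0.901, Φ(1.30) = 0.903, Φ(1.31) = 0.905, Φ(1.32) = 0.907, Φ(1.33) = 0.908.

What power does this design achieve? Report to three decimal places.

z_β = δ·√(n/(σ₁²+σ₂²)) − z_α
    = 0.7 · √(124/9.28) − 1.282
    = 0.7 · 3.65542 − 1.282
    = 2.5588 − 1.282 = 1.2768 → 1.28
Power = Φ(1.28) = 0.900.

Power ≈ 0.900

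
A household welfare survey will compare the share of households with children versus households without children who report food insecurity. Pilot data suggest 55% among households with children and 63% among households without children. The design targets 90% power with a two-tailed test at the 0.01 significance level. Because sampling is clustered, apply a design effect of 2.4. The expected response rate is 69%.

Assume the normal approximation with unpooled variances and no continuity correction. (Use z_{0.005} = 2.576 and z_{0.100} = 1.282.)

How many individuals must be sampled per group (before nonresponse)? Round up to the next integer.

n = 3888 per group

n = (z_{α/2} + z_β)² · [p₁(1−p₁) + p₂(1−p₂)] / (p₁ − p₂)²
  = (2.576 + 1.282)² · (0.55·0.45 + 0.63·0.37) / (-0.08)²
  = (3.858)² · (0.2475 + 0.2331) / 0.0064
  = 14.8842 · 0.4806 / 0.0064
  = 1117.71
Design effect: 2.4 × 1117.71 = 2682.50.
Adjust for 69% response: 2682.50 / 0.69 = 3887.68.
Round up → n = 3888 per group.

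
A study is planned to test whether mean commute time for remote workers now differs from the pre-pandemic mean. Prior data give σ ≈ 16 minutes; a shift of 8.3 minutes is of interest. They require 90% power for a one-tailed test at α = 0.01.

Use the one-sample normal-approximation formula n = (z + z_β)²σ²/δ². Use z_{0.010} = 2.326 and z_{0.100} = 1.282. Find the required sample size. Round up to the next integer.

n = (z_α + z_β)² · σ² / δ²
  = (2.326 + 1.282)² · 16² / 8.3²
  = 13.0177 · 256 / 68.89
  = 48.37
Round up → n = 49.

n = 49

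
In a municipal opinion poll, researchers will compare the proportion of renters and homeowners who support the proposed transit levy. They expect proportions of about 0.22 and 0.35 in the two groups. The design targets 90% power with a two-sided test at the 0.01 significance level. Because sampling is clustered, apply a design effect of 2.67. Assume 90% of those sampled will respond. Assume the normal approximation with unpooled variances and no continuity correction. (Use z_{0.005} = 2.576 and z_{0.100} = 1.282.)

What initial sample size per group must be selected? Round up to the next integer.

n = (z_{α/2} + z_β)² · [p₁(1−p₁) + p₂(1−p₂)] / (p₁ − p₂)²
  = (2.576 + 1.282)² · (0.22·0.78 + 0.35·0.65) / (-0.13)²
  = (3.858)² · (0.1716 + 0.2275) / 0.0169
  = 14.8842 · 0.3991 / 0.0169
  = 351.50
Design effect: 2.67 × 351.50 = 938.49.
Adjust for 90% response: 938.49 / 0.90 = 1042.77.
Round up → n = 1043 per group.

n = 1043 per group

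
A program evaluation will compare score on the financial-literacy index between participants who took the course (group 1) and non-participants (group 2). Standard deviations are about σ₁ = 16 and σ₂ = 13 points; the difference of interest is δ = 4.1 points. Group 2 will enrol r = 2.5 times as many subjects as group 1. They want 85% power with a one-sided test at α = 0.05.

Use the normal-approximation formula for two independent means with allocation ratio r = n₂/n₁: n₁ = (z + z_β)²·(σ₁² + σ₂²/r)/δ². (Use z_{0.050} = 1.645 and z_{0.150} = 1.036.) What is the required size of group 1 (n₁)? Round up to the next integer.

n₁ = (z_α + z_β)² · (σ₁² + σ₂²/r) / δ²
   = (1.645 + 1.036)² · (16² + 13²/2.5) / 4.1²
   = 7.1878 · (256 + 67.6) / 16.81
   = 7.1878 · 323.6 / 16.81
   = 138.37
Round up → n₁ = 139; n₂ = r·n₁ = 2.5 × 139 = 348.

n₁ = 139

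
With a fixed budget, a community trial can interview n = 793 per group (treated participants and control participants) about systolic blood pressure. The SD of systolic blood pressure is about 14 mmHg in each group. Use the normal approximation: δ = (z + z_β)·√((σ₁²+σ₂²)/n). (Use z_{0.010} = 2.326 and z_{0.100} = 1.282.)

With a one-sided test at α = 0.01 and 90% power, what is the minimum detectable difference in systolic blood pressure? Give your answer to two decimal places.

Minimum detectable difference ≈ 2.54 mmHg

δ = (z_α + z_β) · √((σ₁²+σ₂²)/n)
  = (2.326 + 1.282) · √(392/793)
  = 3.608 · √0.49433
  = 3.608 · 0.7031
  = 2.5367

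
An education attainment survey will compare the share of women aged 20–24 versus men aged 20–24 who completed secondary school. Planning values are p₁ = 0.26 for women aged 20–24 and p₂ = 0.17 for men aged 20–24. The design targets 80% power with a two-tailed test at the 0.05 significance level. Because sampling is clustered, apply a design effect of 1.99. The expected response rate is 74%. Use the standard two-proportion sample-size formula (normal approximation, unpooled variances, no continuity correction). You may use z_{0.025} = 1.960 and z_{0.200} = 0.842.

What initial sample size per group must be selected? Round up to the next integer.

n = 870 per group

n = (z_{α/2} + z_β)² · [p₁(1−p₁) + p₂(1−p₂)] / (p₁ − p₂)²
  = (1.960 + 0.842)² · (0.26·0.74 + 0.17·0.83) / (0.09)²
  = (2.802)² · (0.1924 + 0.1411) / 0.0081
  = 7.8512 · 0.3335 / 0.0081
  = 323.26
Design effect: 1.99 × 323.26 = 643.28.
Adjust for 74% response: 643.28 / 0.74 = 869.30.
Round up → n = 870 per group.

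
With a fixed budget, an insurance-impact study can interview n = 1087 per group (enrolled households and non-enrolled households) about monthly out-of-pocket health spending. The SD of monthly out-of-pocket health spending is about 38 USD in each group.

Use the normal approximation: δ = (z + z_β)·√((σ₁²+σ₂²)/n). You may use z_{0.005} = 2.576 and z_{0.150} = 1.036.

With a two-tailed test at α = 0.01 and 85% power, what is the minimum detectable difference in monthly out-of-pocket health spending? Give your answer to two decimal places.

Minimum detectable difference ≈ 5.89 USD

δ = (z_{α/2} + z_β) · √((σ₁²+σ₂²)/n)
  = (2.576 + 1.036) · √(2888/1087)
  = 3.612 · √2.6569
  = 3.612 · 1.6300
  = 5.8875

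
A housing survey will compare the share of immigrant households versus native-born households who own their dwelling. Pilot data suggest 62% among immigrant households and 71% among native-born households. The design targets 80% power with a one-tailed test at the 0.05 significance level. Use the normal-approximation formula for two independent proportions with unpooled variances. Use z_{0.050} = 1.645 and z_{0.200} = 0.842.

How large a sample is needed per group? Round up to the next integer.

n = (z_α + z_β)² · [p₁(1−p₁) + p₂(1−p₂)] / (p₁ − p₂)²
  = (1.645 + 0.842)² · (0.62·0.38 + 0.71·0.29) / (-0.09)²
  = (2.487)² · (0.2356 + 0.2059) / 0.0081
  = 6.1852 · 0.4415 / 0.0081
  = 337.13
Round up → n = 338 per group.

n = 338 per group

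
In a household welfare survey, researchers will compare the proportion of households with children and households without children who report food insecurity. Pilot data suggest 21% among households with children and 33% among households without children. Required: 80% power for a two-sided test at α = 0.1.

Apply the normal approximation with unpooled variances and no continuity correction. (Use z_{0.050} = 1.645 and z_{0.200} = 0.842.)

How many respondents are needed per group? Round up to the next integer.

n = (z_{α/2} + z_β)² · [p₁(1−p₁) + p₂(1−p₂)] / (p₁ − p₂)²
  = (1.645 + 0.842)² · (0.21·0.79 + 0.33·0.67) / (-0.12)²
  = (2.487)² · (0.1659 + 0.2211) / 0.0144
  = 6.1852 · 0.3870 / 0.0144
  = 166.23
Round up → n = 167 per group.

n = 167 per group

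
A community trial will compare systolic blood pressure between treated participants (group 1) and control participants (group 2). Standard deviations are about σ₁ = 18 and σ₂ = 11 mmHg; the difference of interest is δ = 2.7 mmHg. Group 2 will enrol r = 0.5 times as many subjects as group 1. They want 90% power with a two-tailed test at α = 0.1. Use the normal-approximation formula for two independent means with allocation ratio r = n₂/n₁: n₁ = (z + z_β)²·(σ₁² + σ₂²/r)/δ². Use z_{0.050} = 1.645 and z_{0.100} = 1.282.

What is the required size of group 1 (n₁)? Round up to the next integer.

n₁ = 666

n₁ = (z_{α/2} + z_β)² · (σ₁² + σ₂²/r) / δ²
   = (1.645 + 1.282)² · (18² + 11²/0.5) / 2.7²
   = 8.5673 · (324 + 242) / 7.29
   = 8.5673 · 566 / 7.29
   = 665.17
Round up → n₁ = 666; n₂ = r·n₁ = 0.5 × 666 = 333.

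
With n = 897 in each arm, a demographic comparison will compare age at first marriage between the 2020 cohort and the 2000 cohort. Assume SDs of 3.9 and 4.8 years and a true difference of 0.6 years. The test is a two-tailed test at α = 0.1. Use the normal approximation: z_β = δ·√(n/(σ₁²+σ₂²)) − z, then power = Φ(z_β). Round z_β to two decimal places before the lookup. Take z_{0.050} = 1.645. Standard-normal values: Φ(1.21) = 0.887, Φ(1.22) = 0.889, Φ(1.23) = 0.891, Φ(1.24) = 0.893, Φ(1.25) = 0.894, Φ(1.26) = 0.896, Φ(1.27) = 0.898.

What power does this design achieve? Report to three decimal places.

z_β = δ·√(n/(σ₁²+σ₂²)) − z_{α/2}
    = 0.6 · √(897/38.25) − 1.645
    = 0.6 · 4.84262 − 1.645
    = 2.9056 − 1.645 = 1.2606 → 1.26
Power = Φ(1.26) = 0.896.

Power ≈ 0.896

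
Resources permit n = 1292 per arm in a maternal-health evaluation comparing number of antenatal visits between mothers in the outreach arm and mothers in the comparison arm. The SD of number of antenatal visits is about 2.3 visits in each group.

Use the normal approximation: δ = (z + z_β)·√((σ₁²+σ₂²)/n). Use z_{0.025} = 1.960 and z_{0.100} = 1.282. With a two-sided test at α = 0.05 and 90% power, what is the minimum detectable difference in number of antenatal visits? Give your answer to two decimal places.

δ = (z_{α/2} + z_β) · √((σ₁²+σ₂²)/n)
  = (1.960 + 1.282) · √(10.58/1292)
  = 3.242 · √0.00819
  = 3.242 · 0.0905
  = 0.2934

Minimum detectable difference ≈ 0.29 visits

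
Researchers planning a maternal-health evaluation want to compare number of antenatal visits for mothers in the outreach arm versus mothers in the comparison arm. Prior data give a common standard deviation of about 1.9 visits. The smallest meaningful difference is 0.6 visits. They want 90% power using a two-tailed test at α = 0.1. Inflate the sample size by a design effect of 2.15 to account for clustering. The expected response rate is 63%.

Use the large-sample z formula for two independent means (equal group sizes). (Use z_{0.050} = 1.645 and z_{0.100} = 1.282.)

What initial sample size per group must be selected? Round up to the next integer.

n = (z_{α/2} + z_β)² · (σ₁² + σ₂²) / δ²
  = (1.645 + 1.282)² · (2·1.9² = 7.22) / 0.6²
  = 8.5673 · 7.22 / 0.36
  = 171.82
Design effect: 2.15 × 171.82 = 369.42.
Adjust for 63% response: 369.42 / 0.63 = 586.38.
Round up → n = 587 per group.

n = 587 per group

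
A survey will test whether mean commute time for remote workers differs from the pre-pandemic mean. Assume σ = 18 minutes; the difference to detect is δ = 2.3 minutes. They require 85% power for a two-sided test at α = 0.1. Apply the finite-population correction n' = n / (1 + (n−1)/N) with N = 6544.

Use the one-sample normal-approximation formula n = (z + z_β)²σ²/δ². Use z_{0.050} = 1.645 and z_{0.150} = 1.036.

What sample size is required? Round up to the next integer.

n = (z_{α/2} + z_β)² · σ² / δ²
  = (1.645 + 1.036)² · 18² / 2.3²
  = 7.1878 · 324 / 5.29
  = 440.23
Finite-population correction (N = 6544): 440.23 / (1 + (440.23 − 1)/6544) = 412.54.
Round up → n = 413.

n = 413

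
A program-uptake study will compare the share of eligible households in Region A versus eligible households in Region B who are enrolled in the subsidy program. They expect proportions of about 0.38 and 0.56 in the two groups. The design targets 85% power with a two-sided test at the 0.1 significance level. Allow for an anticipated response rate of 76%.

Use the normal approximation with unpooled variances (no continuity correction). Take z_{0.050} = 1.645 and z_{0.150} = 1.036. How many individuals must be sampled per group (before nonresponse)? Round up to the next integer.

n = 141 per group

n = (z_{α/2} + z_β)² · [p₁(1−p₁) + p₂(1−p₂)] / (p₁ − p₂)²
  = (1.645 + 1.036)² · (0.38·0.62 + 0.56·0.44) / (-0.18)²
  = (2.681)² · (0.2356 + 0.2464) / 0.0324
  = 7.1878 · 0.4820 / 0.0324
  = 106.93
Adjust for 76% response: 106.93 / 0.76 = 140.70.
Round up → n = 141 per group.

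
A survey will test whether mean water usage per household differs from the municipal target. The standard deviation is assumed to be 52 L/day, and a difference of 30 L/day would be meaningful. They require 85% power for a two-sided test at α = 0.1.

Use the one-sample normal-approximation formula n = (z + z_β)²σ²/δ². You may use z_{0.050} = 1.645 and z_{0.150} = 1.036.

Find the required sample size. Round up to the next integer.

n = (z_{α/2} + z_β)² · σ² / δ²
  = (1.645 + 1.036)² · 52² / 30²
  = 7.1878 · 2704 / 900
  = 21.60
Round up → n = 22.

n = 22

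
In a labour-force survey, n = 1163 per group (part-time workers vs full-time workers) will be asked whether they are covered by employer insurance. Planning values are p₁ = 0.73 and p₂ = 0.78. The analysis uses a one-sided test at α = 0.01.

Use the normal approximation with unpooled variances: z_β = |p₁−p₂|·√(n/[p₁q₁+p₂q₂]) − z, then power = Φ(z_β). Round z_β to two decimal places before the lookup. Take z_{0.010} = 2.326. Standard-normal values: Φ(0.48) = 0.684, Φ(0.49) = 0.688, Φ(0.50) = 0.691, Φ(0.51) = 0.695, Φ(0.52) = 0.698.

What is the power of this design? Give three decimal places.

Power ≈ 0.684

z_β = |p₁−p₂|·√(n/[p₁q₁+p₂q₂]) − z_α
    = 0.05 · √(1163/0.3687) − 2.326
    = 0.05 · 56.1634 − 2.326
    = 2.8082 − 2.326 = 0.4822 → 0.48
Power = Φ(0.48) = 0.684.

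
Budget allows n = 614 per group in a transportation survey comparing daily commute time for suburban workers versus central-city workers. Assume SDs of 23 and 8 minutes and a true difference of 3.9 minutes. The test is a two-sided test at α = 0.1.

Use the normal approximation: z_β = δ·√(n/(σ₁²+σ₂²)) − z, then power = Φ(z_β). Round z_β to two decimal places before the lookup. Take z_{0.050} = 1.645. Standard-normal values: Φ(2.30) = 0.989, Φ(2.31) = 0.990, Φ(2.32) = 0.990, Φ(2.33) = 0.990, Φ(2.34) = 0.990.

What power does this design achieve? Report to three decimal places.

z_β = δ·√(n/(σ₁²+σ₂²)) − z_{α/2}
    = 3.9 · √(614/593) − 1.645
    = 3.9 · 1.01755 − 1.645
    = 3.9685 − 1.645 = 2.3235 → 2.32
Power = Φ(2.32) = 0.990.

Power ≈ 0.990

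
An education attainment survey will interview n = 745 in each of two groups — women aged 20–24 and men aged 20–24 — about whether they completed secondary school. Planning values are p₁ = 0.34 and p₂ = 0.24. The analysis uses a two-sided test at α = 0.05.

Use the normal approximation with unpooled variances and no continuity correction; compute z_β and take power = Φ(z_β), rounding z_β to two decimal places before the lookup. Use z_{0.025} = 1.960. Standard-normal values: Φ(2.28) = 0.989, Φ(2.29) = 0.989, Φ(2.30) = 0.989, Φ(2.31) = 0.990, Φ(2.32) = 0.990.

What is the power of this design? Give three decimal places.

z_β = |p₁−p₂|·√(n/[p₁q₁+p₂q₂]) − z_{α/2}
    = 0.10 · √(745/0.4068) − 1.960
    = 0.10 · 42.7945 − 1.960
    = 4.2794 − 1.960 = 2.3194 → 2.32
Power = Φ(2.32) = 0.990.

Power ≈ 0.990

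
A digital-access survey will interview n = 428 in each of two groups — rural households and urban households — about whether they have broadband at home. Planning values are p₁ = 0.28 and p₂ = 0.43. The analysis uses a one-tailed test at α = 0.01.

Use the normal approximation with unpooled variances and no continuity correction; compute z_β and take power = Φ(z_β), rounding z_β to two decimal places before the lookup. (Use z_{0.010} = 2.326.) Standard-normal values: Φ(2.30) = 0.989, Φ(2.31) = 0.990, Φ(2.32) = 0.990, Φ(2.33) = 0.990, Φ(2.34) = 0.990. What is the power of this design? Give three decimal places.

Power ≈ 0.990

z_β = |p₁−p₂|·√(n/[p₁q₁+p₂q₂]) − z_α
    = 0.15 · √(428/0.4467) − 2.326
    = 0.15 · 30.9538 − 2.326
    = 4.6431 − 2.326 = 2.3171 → 2.32
Power = Φ(2.32) = 0.990.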